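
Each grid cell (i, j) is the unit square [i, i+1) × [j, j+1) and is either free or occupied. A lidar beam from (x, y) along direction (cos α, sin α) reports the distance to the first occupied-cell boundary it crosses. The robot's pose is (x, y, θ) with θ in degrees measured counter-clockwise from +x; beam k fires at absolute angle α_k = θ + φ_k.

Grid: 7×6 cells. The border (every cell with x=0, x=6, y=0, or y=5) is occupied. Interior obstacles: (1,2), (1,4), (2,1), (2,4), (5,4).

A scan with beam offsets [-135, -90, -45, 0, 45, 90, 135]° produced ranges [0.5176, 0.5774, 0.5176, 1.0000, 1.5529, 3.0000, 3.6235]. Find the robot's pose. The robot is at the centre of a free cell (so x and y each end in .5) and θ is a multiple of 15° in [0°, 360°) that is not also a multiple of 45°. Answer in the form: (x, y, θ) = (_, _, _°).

Enumerate (i+0.5, j+0.5, θ) over the 15 free cells and 16 admissible headings. For each, cast all 7 beams and compare to the given ranges.
  (5.5, 2.5, 15°): beam 1 = 1.7321 ≠ 0.5176 ✗
  (4.5, 3.5, 105°): beam 1 = 1.7321 ≠ 0.5176 ✗
  (5.5, 1.5, 240°): beam 1 = 3.6235 ≠ 0.5176 ✗
  (3.5, 4.5, 300°): beam 3 = 2.5882 ≠ 0.5176 ✗
  (2.5, 2.5, 120°): beam 1 = 3.6235 ≠ 0.5176 ✗
  …
  (4.5, 4.5, 150°): r_1=0.5176, r_2=0.5774, r_3=0.5176, r_4=1.0000, r_5=1.5529, r_6=3.0000, r_7=3.6235 — all match ✓
No second candidate reproduces the full scan.

(x, y, θ) = (4.5, 4.5, 150°)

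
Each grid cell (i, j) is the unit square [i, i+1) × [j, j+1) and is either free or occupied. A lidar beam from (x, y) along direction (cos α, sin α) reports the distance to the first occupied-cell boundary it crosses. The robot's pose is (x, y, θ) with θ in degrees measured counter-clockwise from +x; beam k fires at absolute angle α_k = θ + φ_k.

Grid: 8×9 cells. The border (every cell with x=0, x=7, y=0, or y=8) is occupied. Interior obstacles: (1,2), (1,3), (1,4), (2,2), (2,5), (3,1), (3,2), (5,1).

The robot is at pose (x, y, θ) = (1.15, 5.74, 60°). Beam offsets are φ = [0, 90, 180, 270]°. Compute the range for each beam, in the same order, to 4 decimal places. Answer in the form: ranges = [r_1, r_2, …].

ranges = [2.6096, 0.1732, 0.3000, 0.9815]

beam 1: φ=0°, α=60°
  direction (0.5000, 0.8660); cell (1,5); t to first gridline: x 1.7000, y 0.3002 (then +2.0000 / +1.1547)
    (1,6) via y @ 0.3002
    (1,7) via y @ 1.4549
    (2,7) via x @ 1.7000
    (2,8) via y @ 2.6096  # hit
  → r_1 = 2.6096
beam 2: φ=90°, α=150°
  direction (-0.8660, 0.5000); cell (1,5); t to first gridline: x 0.1732, y 0.5200 (then +1.1547 / +2.0000)
    (0,5) via x @ 0.1732  # hit
  → r_2 = 0.1732
beam 3: φ=180°, α=240°
  direction (-0.5000, -0.8660); cell (1,5); t to first gridline: x 0.3000, y 0.8545 (then +2.0000 / +1.1547)
    (0,5) via x @ 0.3000  # hit
  → r_3 = 0.3000
beam 4: φ=270°, α=330°
  direction (0.8660, -0.5000); cell (1,5); t to first gridline: x 0.9815, y 1.4800 (then +1.1547 / +2.0000)
    (2,5) via x @ 0.9815  # hit
  → r_4 = 0.9815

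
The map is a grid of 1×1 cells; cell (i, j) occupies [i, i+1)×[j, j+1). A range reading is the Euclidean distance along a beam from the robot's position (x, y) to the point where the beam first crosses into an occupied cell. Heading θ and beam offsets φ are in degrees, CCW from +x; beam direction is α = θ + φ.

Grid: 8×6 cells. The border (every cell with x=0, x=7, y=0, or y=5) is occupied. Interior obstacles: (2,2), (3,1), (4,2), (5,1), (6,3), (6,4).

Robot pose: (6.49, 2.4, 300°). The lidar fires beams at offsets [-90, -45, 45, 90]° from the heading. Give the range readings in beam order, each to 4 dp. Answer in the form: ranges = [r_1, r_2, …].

ranges = [0.8000, 1.4494, 0.5280, 0.5889]

beam 1: φ=-90°, α=210°
  cosα=-0.8660 sinα=-0.5000 | (6,2) | tMaxX 0.5658 tMaxY 0.8000 | tΔX 1.1547 tΔY 2.0000
    t=0.5658 [x] (5,2)
    t=0.8000 [y] (5,1) — stop
  → r_1 = 0.8000
beam 2: φ=-45°, α=255°
  cosα=-0.2588 sinα=-0.9659 | (6,2) | tMaxX 1.8932 tMaxY 0.4141 | tΔX 3.8637 tΔY 1.0353
    t=0.4141 [y] (6,1)
    t=1.4494 [y] (6,0) — stop
  → r_2 = 1.4494
beam 3: φ=45°, α=345°
  cosα=0.9659 sinα=-0.2588 | (6,2) | tMaxX 0.5280 tMaxY 1.5455 | tΔX 1.0353 tΔY 3.8637
    t=0.5280 [x] (7,2) — stop
  → r_3 = 0.5280
beam 4: φ=90°, α=30°
  cosα=0.8660 sinα=0.5000 | (6,2) | tMaxX 0.5889 tMaxY 1.2000 | tΔX 1.1547 tΔY 2.0000
    t=0.5889 [x] (7,2) — stop
  → r_4 = 0.5889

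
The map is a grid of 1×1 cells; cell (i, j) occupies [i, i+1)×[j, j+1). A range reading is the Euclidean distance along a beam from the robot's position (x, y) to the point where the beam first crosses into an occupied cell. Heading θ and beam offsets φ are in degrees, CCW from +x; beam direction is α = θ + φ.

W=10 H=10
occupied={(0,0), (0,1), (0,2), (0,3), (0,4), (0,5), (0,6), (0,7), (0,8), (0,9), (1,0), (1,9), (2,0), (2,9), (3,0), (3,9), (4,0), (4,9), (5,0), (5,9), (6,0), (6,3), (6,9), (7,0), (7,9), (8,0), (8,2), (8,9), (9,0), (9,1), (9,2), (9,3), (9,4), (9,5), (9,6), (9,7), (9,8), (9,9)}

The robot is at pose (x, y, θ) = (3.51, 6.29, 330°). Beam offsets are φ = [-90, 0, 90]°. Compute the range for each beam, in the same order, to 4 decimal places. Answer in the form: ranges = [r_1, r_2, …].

beam 1: φ=-90°, α=240°
  direction (-0.5000, -0.8660); cell (3,6); t to first gridline: x 1.0200, y 0.3349 (then +2.0000 / +1.1547)
    (3,5) via y @ 0.3349
    (2,5) via x @ 1.0200
    (2,4) via y @ 1.4896
    (2,3) via y @ 2.6443
    (1,3) via x @ 3.0200
    (1,2) via y @ 3.7990
    (1,1) via y @ 4.9537
    (0,1) via x @ 5.0200  # hit
  → r_1 = 5.0200
beam 2: φ=0°, α=330°
  direction (0.8660, -0.5000); cell (3,6); t to first gridline: x 0.5658, y 0.5800 (then +1.1547 / +2.0000)
    (4,6) via x @ 0.5658
    (4,5) via y @ 0.5800
    (5,5) via x @ 1.7205
    (5,4) via y @ 2.5800
    (6,4) via x @ 2.8752
    (7,4) via x @ 4.0299
    (7,3) via y @ 4.5800
    (8,3) via x @ 5.1846
    (9,3) via x @ 6.3393  # hit
  → r_2 = 6.3393
beam 3: φ=90°, α=60°
  direction (0.5000, 0.8660); cell (3,6); t to first gridline: x 0.9800, y 0.8198 (then +2.0000 / +1.1547)
    (3,7) via y @ 0.8198
    (4,7) via x @ 0.9800
    (4,8) via y @ 1.9745
    (5,8) via x @ 2.9800
    (5,9) via y @ 3.1292  # hit
  → r_3 = 3.1292

ranges = [5.0200, 6.3393, 3.1292]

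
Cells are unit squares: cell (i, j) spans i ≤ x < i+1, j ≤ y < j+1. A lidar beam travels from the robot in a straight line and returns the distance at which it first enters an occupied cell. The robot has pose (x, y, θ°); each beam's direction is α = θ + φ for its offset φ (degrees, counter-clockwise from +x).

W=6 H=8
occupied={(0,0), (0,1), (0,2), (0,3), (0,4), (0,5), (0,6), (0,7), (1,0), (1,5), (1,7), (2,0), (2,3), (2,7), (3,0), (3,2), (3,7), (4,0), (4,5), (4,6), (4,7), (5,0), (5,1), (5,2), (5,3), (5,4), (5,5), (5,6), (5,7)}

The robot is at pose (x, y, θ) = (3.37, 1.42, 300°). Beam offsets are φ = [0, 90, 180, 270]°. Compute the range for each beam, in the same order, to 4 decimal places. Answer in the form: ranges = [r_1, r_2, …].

ranges = [0.4850, 1.8822, 0.6697, 0.8400]

beam 1: φ=0°, α=300°
  dir = (cos 300°, sin 300°) = (0.5000, -0.8660); from cell (3,1)
  next x-line at t=1.2600, next y-line at t=0.4850; Δt_x=2.0000, Δt_y=1.1547
    y: enter (3,0) at t=0.4850 ← occupied
  → r_1 = 0.4850
beam 2: φ=90°, α=30°
  dir = (cos 30°, sin 30°) = (0.8660, 0.5000); from cell (3,1)
  next x-line at t=0.7275, next y-line at t=1.1600; Δt_x=1.1547, Δt_y=2.0000
    x: enter (4,1) at t=0.7275
    y: enter (4,2) at t=1.1600
    x: enter (5,2) at t=1.8822 ← occupied
  → r_2 = 1.8822
beam 3: φ=180°, α=120°
  dir = (cos 120°, sin 120°) = (-0.5000, 0.8660); from cell (3,1)
  next x-line at t=0.7400, next y-line at t=0.6697; Δt_x=2.0000, Δt_y=1.1547
    y: enter (3,2) at t=0.6697 ← occupied
  → r_3 = 0.6697
beam 4: φ=270°, α=210°
  dir = (cos 210°, sin 210°) = (-0.8660, -0.5000); from cell (3,1)
  next x-line at t=0.4272, next y-line at t=0.8400; Δt_x=1.1547, Δt_y=2.0000
    x: enter (2,1) at t=0.4272
    y: enter (2,0) at t=0.8400 ← occupied
  → r_4 = 0.8400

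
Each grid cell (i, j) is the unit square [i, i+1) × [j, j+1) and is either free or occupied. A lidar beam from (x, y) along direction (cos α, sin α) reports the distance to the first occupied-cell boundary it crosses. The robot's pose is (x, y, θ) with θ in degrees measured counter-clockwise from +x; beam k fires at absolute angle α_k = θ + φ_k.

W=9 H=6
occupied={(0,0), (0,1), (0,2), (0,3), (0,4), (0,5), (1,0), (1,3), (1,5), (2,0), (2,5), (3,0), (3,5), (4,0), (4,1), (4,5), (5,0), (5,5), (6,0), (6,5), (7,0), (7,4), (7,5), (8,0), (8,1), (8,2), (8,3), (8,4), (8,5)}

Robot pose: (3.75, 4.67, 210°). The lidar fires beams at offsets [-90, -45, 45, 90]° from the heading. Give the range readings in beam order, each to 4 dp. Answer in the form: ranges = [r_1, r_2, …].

ranges = [0.3811, 1.2750, 3.7995, 4.2378]

beam 1: φ=-90°, α=120°
  direction (-0.5000, 0.8660); cell (3,4); t to first gridline: x 1.5000, y 0.3811 (then +2.0000 / +1.1547)
    (3,5) via y @ 0.3811  # hit
  → r_1 = 0.3811
beam 2: φ=-45°, α=165°
  direction (-0.9659, 0.2588); cell (3,4); t to first gridline: x 0.7765, y 1.2750 (then +1.0353 / +3.8637)
    (2,4) via x @ 0.7765
    (2,5) via y @ 1.2750  # hit
  → r_2 = 1.2750
beam 3: φ=45°, α=255°
  direction (-0.2588, -0.9659); cell (3,4); t to first gridline: x 2.8978, y 0.6936 (then +3.8637 / +1.0353)
    (3,3) via y @ 0.6936
    (3,2) via y @ 1.7289
    (3,1) via y @ 2.7642
    (2,1) via x @ 2.8978
    (2,0) via y @ 3.7995  # hit
  → r_3 = 3.7995
beam 4: φ=90°, α=300°
  direction (0.5000, -0.8660); cell (3,4); t to first gridline: x 0.5000, y 0.7736 (then +2.0000 / +1.1547)
    (4,4) via x @ 0.5000
    (4,3) via y @ 0.7736
    (4,2) via y @ 1.9283
    (5,2) via x @ 2.5000
    (5,1) via y @ 3.0831
    (5,0) via y @ 4.2378  # hit
  → r_4 = 4.2378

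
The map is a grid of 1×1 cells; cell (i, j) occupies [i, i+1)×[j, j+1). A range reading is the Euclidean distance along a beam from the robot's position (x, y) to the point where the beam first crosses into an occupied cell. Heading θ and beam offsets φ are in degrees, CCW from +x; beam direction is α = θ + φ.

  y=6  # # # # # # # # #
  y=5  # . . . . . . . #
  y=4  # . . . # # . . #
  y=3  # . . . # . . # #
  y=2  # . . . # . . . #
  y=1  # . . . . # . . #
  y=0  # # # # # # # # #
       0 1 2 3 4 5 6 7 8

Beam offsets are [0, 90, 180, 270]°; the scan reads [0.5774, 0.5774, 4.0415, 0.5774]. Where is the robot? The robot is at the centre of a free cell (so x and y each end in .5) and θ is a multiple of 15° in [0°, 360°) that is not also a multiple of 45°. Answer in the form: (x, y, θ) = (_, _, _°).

(x, y, θ) = (4.5, 1.5, 330°)

The pose lattice has 29·16 = 464 candidates. Test each by forward raycasting.
  (3.5, 5.5, 30°): beam 1 = 1.0000 ≠ 0.5774 ✗
  (6.5, 1.5, 255°): beam 1 = 0.5176 ≠ 0.5774 ✗
  (2.5, 1.5, 165°): beam 1 = 1.5529 ≠ 0.5774 ✗
  …
  (4.5, 1.5, 330°): r_1=0.5774, r_2=0.5774, r_3=4.0415, r_4=0.5774 — all match ✓
No second candidate reproduces the full scan.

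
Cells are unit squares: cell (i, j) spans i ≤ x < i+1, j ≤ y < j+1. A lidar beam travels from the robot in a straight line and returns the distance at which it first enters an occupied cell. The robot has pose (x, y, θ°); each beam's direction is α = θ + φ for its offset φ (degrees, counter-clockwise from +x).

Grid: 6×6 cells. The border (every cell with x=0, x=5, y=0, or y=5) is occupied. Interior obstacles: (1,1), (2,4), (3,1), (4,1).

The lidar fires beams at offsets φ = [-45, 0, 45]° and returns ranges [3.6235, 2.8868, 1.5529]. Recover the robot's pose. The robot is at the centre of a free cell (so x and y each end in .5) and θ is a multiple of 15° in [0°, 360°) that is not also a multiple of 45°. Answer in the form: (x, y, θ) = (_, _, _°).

Enumerate (i+0.5, j+0.5, θ) over the 12 free cells and 16 admissible headings. For each, cast all 3 beams and compare to the given ranges.
  (1.5, 4.5, 240°): beam 1 = 0.5176 ≠ 3.6235 ✗
  (2.5, 1.5, 285°): beam 1 = 0.5774 ≠ 3.6235 ✗
  (3.5, 2.5, 165°): beam 1 = 1.7321 ≠ 3.6235 ✗
  (4.5, 3.5, 120°): beam 1 = 1.5529 ≠ 3.6235 ✗
  …
  (3.5, 4.5, 300°): r_1=3.6235, r_2=2.8868, r_3=1.5529 — all match ✓
Unique over the lattice → pose = (3.5, 4.5, 300°).

(x, y, θ) = (3.5, 4.5, 300°)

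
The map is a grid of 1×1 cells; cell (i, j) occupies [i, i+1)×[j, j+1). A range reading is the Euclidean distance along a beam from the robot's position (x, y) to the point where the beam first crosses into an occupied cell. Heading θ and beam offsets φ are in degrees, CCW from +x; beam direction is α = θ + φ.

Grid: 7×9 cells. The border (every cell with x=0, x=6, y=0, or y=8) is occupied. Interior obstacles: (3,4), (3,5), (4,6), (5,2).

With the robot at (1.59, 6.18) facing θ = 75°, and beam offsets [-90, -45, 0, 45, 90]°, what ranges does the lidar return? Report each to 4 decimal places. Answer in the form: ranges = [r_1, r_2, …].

beam 1: φ=-90°, α=345°
  direction (0.9659, -0.2588); cell (1,6); t to first gridline: x 0.4245, y 0.6955 (then +1.0353 / +3.8637)
    (2,6) via x @ 0.4245
    (2,5) via y @ 0.6955
    (3,5) via x @ 1.4597  # hit
  → r_1 = 1.4597
beam 2: φ=-45°, α=30°
  direction (0.8660, 0.5000); cell (1,6); t to first gridline: x 0.4734, y 1.6400 (then +1.1547 / +2.0000)
    (2,6) via x @ 0.4734
    (3,6) via x @ 1.6281
    (3,7) via y @ 1.6400
    (4,7) via x @ 2.7828
    (4,8) via y @ 3.6400  # hit
  → r_2 = 3.6400
beam 3: φ=0°, α=75°
  direction (0.2588, 0.9659); cell (1,6); t to first gridline: x 1.5841, y 0.8489 (then +3.8637 / +1.0353)
    (1,7) via y @ 0.8489
    (2,7) via x @ 1.5841
    (2,8) via y @ 1.8842  # hit
  → r_3 = 1.8842
beam 4: φ=45°, α=120°
  direction (-0.5000, 0.8660); cell (1,6); t to first gridline: x 1.1800, y 0.9469 (then +2.0000 / +1.1547)
    (1,7) via y @ 0.9469
    (0,7) via x @ 1.1800  # hit
  → r_4 = 1.1800
beam 5: φ=90°, α=165°
  direction (-0.9659, 0.2588); cell (1,6); t to first gridline: x 0.6108, y 3.1682 (then +1.0353 / +3.8637)
    (0,6) via x @ 0.6108  # hit
  → r_5 = 0.6108

ranges = [1.4597, 3.6400, 1.8842, 1.1800, 0.6108]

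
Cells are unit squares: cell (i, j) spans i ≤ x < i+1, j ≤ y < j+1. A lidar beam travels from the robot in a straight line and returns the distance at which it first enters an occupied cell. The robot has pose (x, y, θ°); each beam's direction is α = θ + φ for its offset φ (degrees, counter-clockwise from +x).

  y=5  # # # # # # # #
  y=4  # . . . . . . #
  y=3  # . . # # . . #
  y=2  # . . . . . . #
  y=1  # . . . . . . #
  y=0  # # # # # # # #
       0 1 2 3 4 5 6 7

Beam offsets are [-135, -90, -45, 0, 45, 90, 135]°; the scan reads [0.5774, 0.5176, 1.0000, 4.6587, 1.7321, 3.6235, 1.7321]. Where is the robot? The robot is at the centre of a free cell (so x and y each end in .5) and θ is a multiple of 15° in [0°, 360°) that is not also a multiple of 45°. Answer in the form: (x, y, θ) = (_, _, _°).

(x, y, θ) = (2.5, 1.5, 15°)

The pose lattice has 22·16 = 352 candidates. Test each by forward raycasting.
  (2.5, 4.5, 330°): beam 1 = 1.5529 ≠ 0.5774 ✗
  (1.5, 3.5, 255°): beam 1 = 1.0000 ≠ 0.5774 ✗
  (2.5, 3.5, 30°): beam 1 = 2.5882 ≠ 0.5774 ✗
  …
  (2.5, 1.5, 15°): r_1=0.5774, r_2=0.5176, r_3=1.0000, r_4=4.6587, r_5=1.7321, r_6=3.6235, r_7=1.7321 — all match ✓
Only this pose fits every beam.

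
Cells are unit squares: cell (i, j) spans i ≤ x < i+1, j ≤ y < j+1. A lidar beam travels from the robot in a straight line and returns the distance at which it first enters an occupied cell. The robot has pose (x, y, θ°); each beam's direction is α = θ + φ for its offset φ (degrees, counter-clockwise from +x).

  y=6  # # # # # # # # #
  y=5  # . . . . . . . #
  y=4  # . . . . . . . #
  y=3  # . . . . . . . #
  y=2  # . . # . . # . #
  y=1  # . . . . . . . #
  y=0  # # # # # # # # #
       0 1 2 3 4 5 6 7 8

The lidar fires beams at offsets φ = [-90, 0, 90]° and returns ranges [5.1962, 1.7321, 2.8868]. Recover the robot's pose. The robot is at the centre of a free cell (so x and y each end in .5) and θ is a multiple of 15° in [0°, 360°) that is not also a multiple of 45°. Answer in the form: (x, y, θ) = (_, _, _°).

Enumerate (i+0.5, j+0.5, θ) over the 33 free cells and 16 admissible headings. For each, cast all 3 beams and compare to the given ranges.
  (7.5, 1.5, 105°): beam 1 = 0.5176 ≠ 5.1962 ✗
  (3.5, 1.5, 255°): beam 1 = 2.5882 ≠ 5.1962 ✗
  (2.5, 1.5, 150°): beam 1 = 1.0000 ≠ 5.1962 ✗
  (1.5, 3.5, 285°): beam 1 = 0.5176 ≠ 5.1962 ✗
  …
  (5.5, 4.5, 300°): r_1=5.1962, r_2=1.7321, r_3=2.8868 — all match ✓
Unique over the lattice → pose = (5.5, 4.5, 300°).

(x, y, θ) = (5.5, 4.5, 300°)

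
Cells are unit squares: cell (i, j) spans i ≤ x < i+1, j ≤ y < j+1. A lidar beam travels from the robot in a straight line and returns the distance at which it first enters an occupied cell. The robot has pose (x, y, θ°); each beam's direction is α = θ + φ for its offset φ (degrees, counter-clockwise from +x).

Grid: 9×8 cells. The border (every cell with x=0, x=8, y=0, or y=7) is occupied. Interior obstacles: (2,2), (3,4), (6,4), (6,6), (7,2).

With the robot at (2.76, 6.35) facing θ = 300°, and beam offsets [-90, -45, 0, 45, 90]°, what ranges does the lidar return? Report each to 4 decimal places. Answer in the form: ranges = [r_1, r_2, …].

beam 1: φ=-90°, α=210°
  dir = (cos 210°, sin 210°) = (-0.8660, -0.5000); from cell (2,6)
  next x-line at t=0.8776, next y-line at t=0.7000; Δt_x=1.1547, Δt_y=2.0000
    y: enter (2,5) at t=0.7000
    x: enter (1,5) at t=0.8776
    x: enter (0,5) at t=2.0323 ← occupied
  → r_1 = 2.0323
beam 2: φ=-45°, α=255°
  dir = (cos 255°, sin 255°) = (-0.2588, -0.9659); from cell (2,6)
  next x-line at t=2.9364, next y-line at t=0.3623; Δt_x=3.8637, Δt_y=1.0353
    y: enter (2,5) at t=0.3623
    y: enter (2,4) at t=1.3976
    y: enter (2,3) at t=2.4329
    x: enter (1,3) at t=2.9364
    y: enter (1,2) at t=3.4682
    y: enter (1,1) at t=4.5035
    y: enter (1,0) at t=5.5387 ← occupied
  → r_2 = 5.5387
beam 3: φ=0°, α=300°
  dir = (cos 300°, sin 300°) = (0.5000, -0.8660); from cell (2,6)
  next x-line at t=0.4800, next y-line at t=0.4041; Δt_x=2.0000, Δt_y=1.1547
    y: enter (2,5) at t=0.4041
    x: enter (3,5) at t=0.4800
    y: enter (3,4) at t=1.5588 ← occupied
  → r_3 = 1.5588
beam 4: φ=45°, α=345°
  dir = (cos 345°, sin 345°) = (0.9659, -0.2588); from cell (2,6)
  next x-line at t=0.2485, next y-line at t=1.3523; Δt_x=1.0353, Δt_y=3.8637
    x: enter (3,6) at t=0.2485
    x: enter (4,6) at t=1.2837
    y: enter (4,5) at t=1.3523
    x: enter (5,5) at t=2.3190
    x: enter (6,5) at t=3.3543
    x: enter (7,5) at t=4.3896
    y: enter (7,4) at t=5.2160
    x: enter (8,4) at t=5.4248 ← occupied
  → r_4 = 5.4248
beam 5: φ=90°, α=30°
  dir = (cos 30°, sin 30°) = (0.8660, 0.5000); from cell (2,6)
  next x-line at t=0.2771, next y-line at t=1.3000; Δt_x=1.1547, Δt_y=2.0000
    x: enter (3,6) at t=0.2771
    y: enter (3,7) at t=1.3000 ← occupied
  → r_5 = 1.3000

ranges = [2.0323, 5.5387, 1.5588, 5.4248, 1.3000]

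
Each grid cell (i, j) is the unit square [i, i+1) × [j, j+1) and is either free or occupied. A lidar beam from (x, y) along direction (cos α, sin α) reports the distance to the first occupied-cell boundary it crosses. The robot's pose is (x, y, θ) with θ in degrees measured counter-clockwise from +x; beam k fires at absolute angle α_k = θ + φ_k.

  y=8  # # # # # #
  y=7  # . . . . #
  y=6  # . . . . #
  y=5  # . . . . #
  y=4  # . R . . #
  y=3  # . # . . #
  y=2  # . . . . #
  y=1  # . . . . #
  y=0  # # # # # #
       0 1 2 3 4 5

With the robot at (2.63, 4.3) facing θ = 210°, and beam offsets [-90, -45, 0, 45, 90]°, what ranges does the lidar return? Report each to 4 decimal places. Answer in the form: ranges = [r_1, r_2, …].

ranges = [3.2600, 1.6875, 0.6000, 0.3106, 0.3464]

beam 1: φ=-90°, α=120°
  d=(-0.5000,0.8660)  start (2,4)  tX=1.2600 tY=0.8083  stride 1/|dx|=2.0000 1/|dy|=1.1547
    cross y-line → (2,5), t=0.8083
    cross x-line → (1,5), t=1.2600
    cross y-line → (1,6), t=1.9630
    cross y-line → (1,7), t=3.1177
    cross x-line → (0,7), t=3.2600 (wall)
  → r_1 = 3.2600
beam 2: φ=-45°, α=165°
  d=(-0.9659,0.2588)  start (2,4)  tX=0.6522 tY=2.7046  stride 1/|dx|=1.0353 1/|dy|=3.8637
    cross x-line → (1,4), t=0.6522
    cross x-line → (0,4), t=1.6875 (wall)
  → r_2 = 1.6875
beam 3: φ=0°, α=210°
  d=(-0.8660,-0.5000)  start (2,4)  tX=0.7275 tY=0.6000  stride 1/|dx|=1.1547 1/|dy|=2.0000
    cross y-line → (2,3), t=0.6000 (wall)
  → r_3 = 0.6000
beam 4: φ=45°, α=255°
  d=(-0.2588,-0.9659)  start (2,4)  tX=2.4341 tY=0.3106  stride 1/|dx|=3.8637 1/|dy|=1.0353
    cross y-line → (2,3), t=0.3106 (wall)
  → r_4 = 0.3106
beam 5: φ=90°, α=300°
  d=(0.5000,-0.8660)  start (2,4)  tX=0.7400 tY=0.3464  stride 1/|dx|=2.0000 1/|dy|=1.1547
    cross y-line → (2,3), t=0.3464 (wall)
  → r_5 = 0.3464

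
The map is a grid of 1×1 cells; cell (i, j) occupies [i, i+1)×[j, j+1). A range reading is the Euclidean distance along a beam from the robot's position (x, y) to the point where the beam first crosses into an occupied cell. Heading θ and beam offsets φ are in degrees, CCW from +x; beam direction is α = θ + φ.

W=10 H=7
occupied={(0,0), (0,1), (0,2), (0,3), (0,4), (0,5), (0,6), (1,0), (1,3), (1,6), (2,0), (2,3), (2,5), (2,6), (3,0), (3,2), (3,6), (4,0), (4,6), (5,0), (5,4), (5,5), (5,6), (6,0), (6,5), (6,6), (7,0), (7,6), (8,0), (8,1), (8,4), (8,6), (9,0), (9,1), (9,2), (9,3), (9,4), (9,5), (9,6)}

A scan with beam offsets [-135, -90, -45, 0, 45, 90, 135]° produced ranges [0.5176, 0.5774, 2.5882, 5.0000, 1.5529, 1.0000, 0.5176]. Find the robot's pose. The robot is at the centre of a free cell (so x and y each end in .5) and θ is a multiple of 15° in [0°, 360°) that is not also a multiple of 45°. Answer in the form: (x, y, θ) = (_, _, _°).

Candidates: 31 free-cell centres × 16 headings = 496 poses. Raycast each; keep the one whose scan matches to 4 dp.
  (6.5, 4.5, 150°): beam 1 = 1.5529 ≠ 0.5176 ✗
  (8.5, 3.5, 165°): beam 1 = 0.5774 ≠ 0.5176 ✗
  (2.5, 4.5, 195°): beam 1 = 0.5774 ≠ 0.5176 ✗
  …
  (8.5, 3.5, 210°): r_1=0.5176, r_2=0.5774, r_3=2.5882, r_4=5.0000, r_5=1.5529, r_6=1.0000, r_7=0.5176 — all match ✓
No second candidate reproduces the full scan.

(x, y, θ) = (8.5, 3.5, 210°)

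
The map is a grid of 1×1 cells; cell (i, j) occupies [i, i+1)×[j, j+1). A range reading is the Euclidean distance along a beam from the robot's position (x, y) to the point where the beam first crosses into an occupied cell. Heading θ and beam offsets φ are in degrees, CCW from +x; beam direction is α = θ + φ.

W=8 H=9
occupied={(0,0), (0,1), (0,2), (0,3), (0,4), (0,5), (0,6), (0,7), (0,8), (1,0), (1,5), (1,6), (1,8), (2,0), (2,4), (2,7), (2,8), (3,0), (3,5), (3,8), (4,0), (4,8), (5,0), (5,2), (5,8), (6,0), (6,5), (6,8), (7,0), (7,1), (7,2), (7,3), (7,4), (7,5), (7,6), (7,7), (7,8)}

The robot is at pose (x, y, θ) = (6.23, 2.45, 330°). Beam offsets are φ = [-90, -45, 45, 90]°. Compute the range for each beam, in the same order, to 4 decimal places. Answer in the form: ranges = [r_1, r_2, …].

ranges = [0.4600, 1.5012, 0.7972, 1.5400]

beam 1: φ=-90°, α=240°
  direction (-0.5000, -0.8660); cell (6,2); t to first gridline: x 0.4600, y 0.5196 (then +2.0000 / +1.1547)
    (5,2) via x @ 0.4600  # hit
  → r_1 = 0.4600
beam 2: φ=-45°, α=285°
  direction (0.2588, -0.9659); cell (6,2); t to first gridline: x 2.9751, y 0.4659 (then +3.8637 / +1.0353)
    (6,1) via y @ 0.4659
    (6,0) via y @ 1.5012  # hit
  → r_2 = 1.5012
beam 3: φ=45°, α=15°
  direction (0.9659, 0.2588); cell (6,2); t to first gridline: x 0.7972, y 2.1250 (then +1.0353 / +3.8637)
    (7,2) via x @ 0.7972  # hit
  → r_3 = 0.7972
beam 4: φ=90°, α=60°
  direction (0.5000, 0.8660); cell (6,2); t to first gridline: x 1.5400, y 0.6351 (then +2.0000 / +1.1547)
    (6,3) via y @ 0.6351
    (7,3) via x @ 1.5400  # hit
  → r_4 = 1.5400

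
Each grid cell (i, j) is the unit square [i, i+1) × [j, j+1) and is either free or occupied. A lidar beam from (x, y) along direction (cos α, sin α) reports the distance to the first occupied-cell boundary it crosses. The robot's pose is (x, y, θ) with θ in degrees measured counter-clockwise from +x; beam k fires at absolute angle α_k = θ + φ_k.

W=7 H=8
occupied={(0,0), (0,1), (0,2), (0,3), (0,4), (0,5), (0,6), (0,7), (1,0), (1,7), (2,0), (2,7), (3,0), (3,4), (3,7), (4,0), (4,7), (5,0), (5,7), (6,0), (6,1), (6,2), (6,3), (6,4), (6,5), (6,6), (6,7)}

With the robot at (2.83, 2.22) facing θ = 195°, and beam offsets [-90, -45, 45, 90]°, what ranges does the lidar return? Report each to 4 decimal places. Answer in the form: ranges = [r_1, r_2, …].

ranges = [4.9486, 2.1131, 1.4087, 1.2630]

beam 1: φ=-90°, α=105°
  dir = (cos 105°, sin 105°) = (-0.2588, 0.9659); from cell (2,2)
  next x-line at t=3.2069, next y-line at t=0.8075; Δt_x=3.8637, Δt_y=1.0353
    y: enter (2,3) at t=0.8075
    y: enter (2,4) at t=1.8428
    y: enter (2,5) at t=2.8781
    x: enter (1,5) at t=3.2069
    y: enter (1,6) at t=3.9133
    y: enter (1,7) at t=4.9486 ← occupied
  → r_1 = 4.9486
beam 2: φ=-45°, α=150°
  dir = (cos 150°, sin 150°) = (-0.8660, 0.5000); from cell (2,2)
  next x-line at t=0.9584, next y-line at t=1.5600; Δt_x=1.1547, Δt_y=2.0000
    x: enter (1,2) at t=0.9584
    y: enter (1,3) at t=1.5600
    x: enter (0,3) at t=2.1131 ← occupied
  → r_2 = 2.1131
beam 3: φ=45°, α=240°
  dir = (cos 240°, sin 240°) = (-0.5000, -0.8660); from cell (2,2)
  next x-line at t=1.6600, next y-line at t=0.2540; Δt_x=2.0000, Δt_y=1.1547
    y: enter (2,1) at t=0.2540
    y: enter (2,0) at t=1.4087 ← occupied
  → r_3 = 1.4087
beam 4: φ=90°, α=285°
  dir = (cos 285°, sin 285°) = (0.2588, -0.9659); from cell (2,2)
  next x-line at t=0.6568, next y-line at t=0.2278; Δt_x=3.8637, Δt_y=1.0353
    y: enter (2,1) at t=0.2278
    x: enter (3,1) at t=0.6568
    y: enter (3,0) at t=1.2630 ← occupied
  → r_4 = 1.2630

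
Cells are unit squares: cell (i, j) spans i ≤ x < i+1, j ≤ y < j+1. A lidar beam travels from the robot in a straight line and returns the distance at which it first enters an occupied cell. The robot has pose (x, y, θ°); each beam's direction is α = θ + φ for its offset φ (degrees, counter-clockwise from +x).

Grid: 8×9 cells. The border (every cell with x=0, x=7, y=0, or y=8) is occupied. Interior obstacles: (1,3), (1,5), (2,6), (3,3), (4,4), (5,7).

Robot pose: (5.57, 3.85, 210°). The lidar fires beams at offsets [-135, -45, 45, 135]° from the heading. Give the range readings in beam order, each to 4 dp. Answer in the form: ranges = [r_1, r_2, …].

beam 1: φ=-135°, α=75°
  direction (0.2588, 0.9659); cell (5,3); t to first gridline: x 1.6614, y 0.1553 (then +3.8637 / +1.0353)
    (5,4) via y @ 0.1553
    (5,5) via y @ 1.1906
    (6,5) via x @ 1.6614
    (6,6) via y @ 2.2258
    (6,7) via y @ 3.2611
    (6,8) via y @ 4.2964  # hit
  → r_1 = 4.2964
beam 2: φ=-45°, α=165°
  direction (-0.9659, 0.2588); cell (5,3); t to first gridline: x 0.5901, y 0.5796 (then +1.0353 / +3.8637)
    (5,4) via y @ 0.5796
    (4,4) via x @ 0.5901  # hit
  → r_2 = 0.5901
beam 3: φ=45°, α=255°
  direction (-0.2588, -0.9659); cell (5,3); t to first gridline: x 2.2023, y 0.8800 (then +3.8637 / +1.0353)
    (5,2) via y @ 0.8800
    (5,1) via y @ 1.9153
    (4,1) via x @ 2.2023
    (4,0) via y @ 2.9505  # hit
  → r_3 = 2.9505
beam 4: φ=135°, α=345°
  direction (0.9659, -0.2588); cell (5,3); t to first gridline: x 0.4452, y 3.2841 (then +1.0353 / +3.8637)
    (6,3) via x @ 0.4452
    (7,3) via x @ 1.4804  # hit
  → r_4 = 1.4804

ranges = [4.2964, 0.5901, 2.9505, 1.4804]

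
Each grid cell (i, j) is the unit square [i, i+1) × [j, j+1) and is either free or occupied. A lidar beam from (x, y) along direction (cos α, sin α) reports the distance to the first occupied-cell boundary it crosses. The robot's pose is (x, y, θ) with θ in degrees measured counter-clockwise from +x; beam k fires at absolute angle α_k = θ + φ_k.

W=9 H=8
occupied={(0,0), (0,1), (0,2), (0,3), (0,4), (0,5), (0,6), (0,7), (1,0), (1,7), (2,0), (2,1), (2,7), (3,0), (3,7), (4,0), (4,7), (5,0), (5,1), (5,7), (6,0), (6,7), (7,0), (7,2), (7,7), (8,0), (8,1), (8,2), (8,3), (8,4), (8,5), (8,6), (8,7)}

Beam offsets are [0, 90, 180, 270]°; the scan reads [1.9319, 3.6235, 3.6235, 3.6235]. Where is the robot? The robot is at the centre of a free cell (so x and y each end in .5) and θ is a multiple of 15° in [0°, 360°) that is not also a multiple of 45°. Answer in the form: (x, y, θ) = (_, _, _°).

The pose lattice has 39·16 = 624 candidates. Test each by forward raycasting.
  (7.5, 3.5, 240°): beam 1 = 0.5774 ≠ 1.9319 ✗
  (7.5, 5.5, 120°): beam 1 = 1.7321 ≠ 1.9319 ✗
  (2.5, 5.5, 195°): beam 1 = 1.5529 ≠ 1.9319 ✗
  (2.5, 4.5, 120°): beam 1 = 2.8868 ≠ 1.9319 ✗
  …
  (4.5, 3.5, 285°): r_1=1.9319, r_2=3.6235, r_3=3.6235, r_4=3.6235 — all match ✓
Only this pose fits every beam.

(x, y, θ) = (4.5, 3.5, 285°)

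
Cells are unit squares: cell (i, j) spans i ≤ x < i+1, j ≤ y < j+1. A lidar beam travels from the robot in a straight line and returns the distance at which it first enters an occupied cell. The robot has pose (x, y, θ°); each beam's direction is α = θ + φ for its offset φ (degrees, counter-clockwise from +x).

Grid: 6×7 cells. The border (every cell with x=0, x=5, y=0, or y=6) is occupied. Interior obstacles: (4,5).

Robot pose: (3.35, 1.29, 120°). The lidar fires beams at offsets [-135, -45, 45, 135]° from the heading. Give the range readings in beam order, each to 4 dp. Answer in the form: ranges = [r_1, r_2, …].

beam 1: φ=-135°, α=345°
  cosα=0.9659 sinα=-0.2588 | (3,1) | tMaxX 0.6729 tMaxY 1.1205 | tΔX 1.0353 tΔY 3.8637
    t=0.6729 [x] (4,1)
    t=1.1205 [y] (4,0) — stop
  → r_1 = 1.1205
beam 2: φ=-45°, α=75°
  cosα=0.2588 sinα=0.9659 | (3,1) | tMaxX 2.5114 tMaxY 0.7350 | tΔX 3.8637 tΔY 1.0353
    t=0.7350 [y] (3,2)
    t=1.7703 [y] (3,3)
    t=2.5114 [x] (4,3)
    t=2.8056 [y] (4,4)
    t=3.8409 [y] (4,5) — stop
  → r_2 = 3.8409
beam 3: φ=45°, α=165°
  cosα=-0.9659 sinα=0.2588 | (3,1) | tMaxX 0.3623 tMaxY 2.7432 | tΔX 1.0353 tΔY 3.8637
    t=0.3623 [x] (2,1)
    t=1.3976 [x] (1,1)
    t=2.4329 [x] (0,1) — stop
  → r_3 = 2.4329
beam 4: φ=135°, α=255°
  cosα=-0.2588 sinα=-0.9659 | (3,1) | tMaxX 1.3523 tMaxY 0.3002 | tΔX 3.8637 tΔY 1.0353
    t=0.3002 [y] (3,0) — stop
  → r_4 = 0.3002

ranges = [1.1205, 3.8409, 2.4329, 0.3002]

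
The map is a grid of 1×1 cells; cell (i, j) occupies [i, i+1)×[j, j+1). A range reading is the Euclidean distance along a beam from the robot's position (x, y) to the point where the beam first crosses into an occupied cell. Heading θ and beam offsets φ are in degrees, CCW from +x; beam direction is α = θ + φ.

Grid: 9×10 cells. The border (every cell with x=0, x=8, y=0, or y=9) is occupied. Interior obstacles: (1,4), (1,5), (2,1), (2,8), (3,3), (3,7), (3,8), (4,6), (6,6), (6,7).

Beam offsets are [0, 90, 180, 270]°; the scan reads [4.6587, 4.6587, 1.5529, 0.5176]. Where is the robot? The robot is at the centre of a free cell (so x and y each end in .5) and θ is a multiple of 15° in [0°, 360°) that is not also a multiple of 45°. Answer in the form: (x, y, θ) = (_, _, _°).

Candidates: 46 free-cell centres × 16 headings = 736 poses. Raycast each; keep the one whose scan matches to 4 dp.
  (4.5, 4.5, 105°): beam 1 = 1.5529 ≠ 4.6587 ✗
  (7.5, 4.5, 105°): beam 1 = 1.9319 ≠ 4.6587 ✗
  (2.5, 7.5, 105°): beam 1 = 0.5176 ≠ 4.6587 ✗
  …
  (6.5, 5.5, 195°): r_1=4.6587, r_2=4.6587, r_3=1.5529, r_4=0.5176 — all match ✓
No second candidate reproduces the full scan.

(x, y, θ) = (6.5, 5.5, 195°)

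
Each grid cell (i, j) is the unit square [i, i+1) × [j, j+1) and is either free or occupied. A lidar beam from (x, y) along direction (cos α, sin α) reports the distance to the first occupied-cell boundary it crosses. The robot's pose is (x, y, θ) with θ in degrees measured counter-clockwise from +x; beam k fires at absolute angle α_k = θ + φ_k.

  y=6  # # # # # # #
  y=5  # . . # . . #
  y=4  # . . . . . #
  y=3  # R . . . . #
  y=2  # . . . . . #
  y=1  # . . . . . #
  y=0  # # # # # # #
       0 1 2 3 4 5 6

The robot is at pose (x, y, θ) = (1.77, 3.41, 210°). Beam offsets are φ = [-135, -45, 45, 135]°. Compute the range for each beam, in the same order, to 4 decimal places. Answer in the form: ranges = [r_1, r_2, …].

beam 1: φ=-135°, α=75°
  dir = (cos 75°, sin 75°) = (0.2588, 0.9659); from cell (1,3)
  next x-line at t=0.8887, next y-line at t=0.6108; Δt_x=3.8637, Δt_y=1.0353
    y: enter (1,4) at t=0.6108
    x: enter (2,4) at t=0.8887
    y: enter (2,5) at t=1.6461
    y: enter (2,6) at t=2.6814 ← occupied
  → r_1 = 2.6814
beam 2: φ=-45°, α=165°
  dir = (cos 165°, sin 165°) = (-0.9659, 0.2588); from cell (1,3)
  next x-line at t=0.7972, next y-line at t=2.2796; Δt_x=1.0353, Δt_y=3.8637
    x: enter (0,3) at t=0.7972 ← occupied
  → r_2 = 0.7972
beam 3: φ=45°, α=255°
  dir = (cos 255°, sin 255°) = (-0.2588, -0.9659); from cell (1,3)
  next x-line at t=2.9751, next y-line at t=0.4245; Δt_x=3.8637, Δt_y=1.0353
    y: enter (1,2) at t=0.4245
    y: enter (1,1) at t=1.4597
    y: enter (1,0) at t=2.4950 ← occupied
  → r_3 = 2.4950
beam 4: φ=135°, α=345°
  dir = (cos 345°, sin 345°) = (0.9659, -0.2588); from cell (1,3)
  next x-line at t=0.2381, next y-line at t=1.5841; Δt_x=1.0353, Δt_y=3.8637
    x: enter (2,3) at t=0.2381
    x: enter (3,3) at t=1.2734
    y: enter (3,2) at t=1.5841
    x: enter (4,2) at t=2.3087
    x: enter (5,2) at t=3.3439
    x: enter (6,2) at t=4.3792 ← occupied
  → r_4 = 4.3792

ranges = [2.6814, 0.7972, 2.4950, 4.3792]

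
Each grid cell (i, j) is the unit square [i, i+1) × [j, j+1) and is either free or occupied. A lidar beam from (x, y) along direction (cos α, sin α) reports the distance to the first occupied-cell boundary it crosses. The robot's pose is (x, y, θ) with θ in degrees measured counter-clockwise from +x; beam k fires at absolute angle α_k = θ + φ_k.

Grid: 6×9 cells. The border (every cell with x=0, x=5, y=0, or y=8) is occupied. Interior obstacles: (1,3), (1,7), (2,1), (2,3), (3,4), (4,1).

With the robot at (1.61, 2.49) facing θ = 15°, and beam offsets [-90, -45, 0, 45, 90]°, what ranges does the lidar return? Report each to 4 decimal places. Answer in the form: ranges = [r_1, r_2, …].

beam 1: φ=-90°, α=285°
  dir = (cos 285°, sin 285°) = (0.2588, -0.9659); from cell (1,2)
  next x-line at t=1.5068, next y-line at t=0.5073; Δt_x=3.8637, Δt_y=1.0353
    y: enter (1,1) at t=0.5073
    x: enter (2,1) at t=1.5068 ← occupied
  → r_1 = 1.5068
beam 2: φ=-45°, α=330°
  dir = (cos 330°, sin 330°) = (0.8660, -0.5000); from cell (1,2)
  next x-line at t=0.4503, next y-line at t=0.9800; Δt_x=1.1547, Δt_y=2.0000
    x: enter (2,2) at t=0.4503
    y: enter (2,1) at t=0.9800 ← occupied
  → r_2 = 0.9800
beam 3: φ=0°, α=15°
  dir = (cos 15°, sin 15°) = (0.9659, 0.2588); from cell (1,2)
  next x-line at t=0.4038, next y-line at t=1.9705; Δt_x=1.0353, Δt_y=3.8637
    x: enter (2,2) at t=0.4038
    x: enter (3,2) at t=1.4390
    y: enter (3,3) at t=1.9705
    x: enter (4,3) at t=2.4743
    x: enter (5,3) at t=3.5096 ← occupied
  → r_3 = 3.5096
beam 4: φ=45°, α=60°
  dir = (cos 60°, sin 60°) = (0.5000, 0.8660); from cell (1,2)
  next x-line at t=0.7800, next y-line at t=0.5889; Δt_x=2.0000, Δt_y=1.1547
    y: enter (1,3) at t=0.5889 ← occupied
  → r_4 = 0.5889
beam 5: φ=90°, α=105°
  dir = (cos 105°, sin 105°) = (-0.2588, 0.9659); from cell (1,2)
  next x-line at t=2.3569, next y-line at t=0.5280; Δt_x=3.8637, Δt_y=1.0353
    y: enter (1,3) at t=0.5280 ← occupied
  → r_5 = 0.5280

ranges = [1.5068, 0.9800, 3.5096, 0.5889, 0.5280]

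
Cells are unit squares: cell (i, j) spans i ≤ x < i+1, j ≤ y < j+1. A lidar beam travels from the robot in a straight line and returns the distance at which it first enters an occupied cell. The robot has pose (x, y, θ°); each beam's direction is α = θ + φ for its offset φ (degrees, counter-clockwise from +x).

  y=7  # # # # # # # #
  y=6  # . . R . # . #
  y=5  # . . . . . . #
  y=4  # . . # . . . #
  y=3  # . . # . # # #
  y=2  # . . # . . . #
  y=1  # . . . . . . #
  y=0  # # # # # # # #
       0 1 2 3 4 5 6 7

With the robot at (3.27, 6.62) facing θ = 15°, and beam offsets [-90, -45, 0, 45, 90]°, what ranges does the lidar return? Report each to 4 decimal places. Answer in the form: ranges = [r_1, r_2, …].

ranges = [1.6771, 4.3070, 1.4682, 0.4388, 0.3934]

beam 1: φ=-90°, α=285°
  direction (0.2588, -0.9659); cell (3,6); t to first gridline: x 2.8205, y 0.6419 (then +3.8637 / +1.0353)
    (3,5) via y @ 0.6419
    (3,4) via y @ 1.6771  # hit
  → r_1 = 1.6771
beam 2: φ=-45°, α=330°
  direction (0.8660, -0.5000); cell (3,6); t to first gridline: x 0.8429, y 1.2400 (then +1.1547 / +2.0000)
    (4,6) via x @ 0.8429
    (4,5) via y @ 1.2400
    (5,5) via x @ 1.9976
    (6,5) via x @ 3.1523
    (6,4) via y @ 3.2400
    (7,4) via x @ 4.3070  # hit
  → r_2 = 4.3070
beam 3: φ=0°, α=15°
  direction (0.9659, 0.2588); cell (3,6); t to first gridline: x 0.7558, y 1.4682 (then +1.0353 / +3.8637)
    (4,6) via x @ 0.7558
    (4,7) via y @ 1.4682  # hit
  → r_3 = 1.4682
beam 4: φ=45°, α=60°
  direction (0.5000, 0.8660); cell (3,6); t to first gridline: x 1.4600, y 0.4388 (then +2.0000 / +1.1547)
    (3,7) via y @ 0.4388  # hit
  → r_4 = 0.4388
beam 5: φ=90°, α=105°
  direction (-0.2588, 0.9659); cell (3,6); t to first gridline: x 1.0432, y 0.3934 (then +3.8637 / +1.0353)
    (3,7) via y @ 0.3934  # hit
  → r_5 = 0.3934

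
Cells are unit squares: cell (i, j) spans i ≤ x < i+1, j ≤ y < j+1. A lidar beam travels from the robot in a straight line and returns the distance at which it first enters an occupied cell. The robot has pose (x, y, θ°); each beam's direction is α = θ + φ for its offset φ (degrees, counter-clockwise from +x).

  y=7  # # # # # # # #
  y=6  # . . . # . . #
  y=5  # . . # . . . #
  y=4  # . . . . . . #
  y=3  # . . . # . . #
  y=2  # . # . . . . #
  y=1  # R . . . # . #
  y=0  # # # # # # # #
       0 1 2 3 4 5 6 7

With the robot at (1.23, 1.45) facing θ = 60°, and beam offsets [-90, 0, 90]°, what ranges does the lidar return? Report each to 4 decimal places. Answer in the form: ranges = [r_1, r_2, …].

ranges = [0.9000, 1.5400, 0.2656]

beam 1: φ=-90°, α=330°
  d=(0.8660,-0.5000)  start (1,1)  tX=0.8891 tY=0.9000  stride 1/|dx|=1.1547 1/|dy|=2.0000
    cross x-line → (2,1), t=0.8891
    cross y-line → (2,0), t=0.9000 (wall)
  → r_1 = 0.9000
beam 2: φ=0°, α=60°
  d=(0.5000,0.8660)  start (1,1)  tX=1.5400 tY=0.6351  stride 1/|dx|=2.0000 1/|dy|=1.1547
    cross y-line → (1,2), t=0.6351
    cross x-line → (2,2), t=1.5400 (wall)
  → r_2 = 1.5400
beam 3: φ=90°, α=150°
  d=(-0.8660,0.5000)  start (1,1)  tX=0.2656 tY=1.1000  stride 1/|dx|=1.1547 1/|dy|=2.0000
    cross x-line → (0,1), t=0.2656 (wall)
  → r_3 = 0.2656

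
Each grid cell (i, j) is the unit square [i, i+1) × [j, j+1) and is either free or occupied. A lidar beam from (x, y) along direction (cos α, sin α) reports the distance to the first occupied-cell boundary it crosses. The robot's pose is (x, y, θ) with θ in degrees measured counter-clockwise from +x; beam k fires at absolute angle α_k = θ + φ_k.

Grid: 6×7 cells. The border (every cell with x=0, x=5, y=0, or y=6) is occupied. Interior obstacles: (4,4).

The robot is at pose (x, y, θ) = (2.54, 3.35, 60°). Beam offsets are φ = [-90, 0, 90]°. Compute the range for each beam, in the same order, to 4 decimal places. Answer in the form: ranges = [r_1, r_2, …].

beam 1: φ=-90°, α=330°
  direction (0.8660, -0.5000); cell (2,3); t to first gridline: x 0.5312, y 0.7000 (then +1.1547 / +2.0000)
    (3,3) via x @ 0.5312
    (3,2) via y @ 0.7000
    (4,2) via x @ 1.6859
    (4,1) via y @ 2.7000
    (5,1) via x @ 2.8406  # hit
  → r_1 = 2.8406
beam 2: φ=0°, α=60°
  direction (0.5000, 0.8660); cell (2,3); t to first gridline: x 0.9200, y 0.7506 (then +2.0000 / +1.1547)
    (2,4) via y @ 0.7506
    (3,4) via x @ 0.9200
    (3,5) via y @ 1.9053
    (4,5) via x @ 2.9200
    (4,6) via y @ 3.0600  # hit
  → r_2 = 3.0600
beam 3: φ=90°, α=150°
  direction (-0.8660, 0.5000); cell (2,3); t to first gridline: x 0.6235, y 1.3000 (then +1.1547 / +2.0000)
    (1,3) via x @ 0.6235
    (1,4) via y @ 1.3000
    (0,4) via x @ 1.7782  # hit
  → r_3 = 1.7782

ranges = [2.8406, 3.0600, 1.7782]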